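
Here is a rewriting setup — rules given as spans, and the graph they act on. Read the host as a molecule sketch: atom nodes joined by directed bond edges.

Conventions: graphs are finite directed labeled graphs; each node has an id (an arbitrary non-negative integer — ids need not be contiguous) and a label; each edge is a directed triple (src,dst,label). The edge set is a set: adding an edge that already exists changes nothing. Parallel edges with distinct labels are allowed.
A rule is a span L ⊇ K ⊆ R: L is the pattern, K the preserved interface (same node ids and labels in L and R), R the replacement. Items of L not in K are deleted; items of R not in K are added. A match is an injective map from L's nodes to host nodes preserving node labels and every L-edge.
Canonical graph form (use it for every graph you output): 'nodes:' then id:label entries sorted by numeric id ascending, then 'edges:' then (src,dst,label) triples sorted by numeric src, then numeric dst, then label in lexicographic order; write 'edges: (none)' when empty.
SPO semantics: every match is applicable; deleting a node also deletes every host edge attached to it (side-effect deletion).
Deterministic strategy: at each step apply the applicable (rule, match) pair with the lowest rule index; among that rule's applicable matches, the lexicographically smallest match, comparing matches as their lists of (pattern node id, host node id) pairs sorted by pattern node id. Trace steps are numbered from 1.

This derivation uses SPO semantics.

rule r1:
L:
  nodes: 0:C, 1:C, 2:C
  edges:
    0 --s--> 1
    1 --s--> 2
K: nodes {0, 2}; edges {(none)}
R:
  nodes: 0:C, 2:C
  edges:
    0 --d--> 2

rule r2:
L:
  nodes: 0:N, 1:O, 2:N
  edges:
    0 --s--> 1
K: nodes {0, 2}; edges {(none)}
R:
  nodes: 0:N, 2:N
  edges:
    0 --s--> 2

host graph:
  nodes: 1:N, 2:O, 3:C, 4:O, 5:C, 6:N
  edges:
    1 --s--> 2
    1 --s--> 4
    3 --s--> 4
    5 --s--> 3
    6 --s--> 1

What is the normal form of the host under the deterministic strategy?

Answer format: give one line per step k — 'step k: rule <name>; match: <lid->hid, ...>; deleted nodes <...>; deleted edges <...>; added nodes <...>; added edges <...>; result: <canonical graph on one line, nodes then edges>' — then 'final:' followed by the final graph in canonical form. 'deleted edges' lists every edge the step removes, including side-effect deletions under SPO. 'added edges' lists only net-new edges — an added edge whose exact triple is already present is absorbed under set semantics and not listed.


step 1: rule r2; match: 0->1, 1->2, 2->6; deleted nodes 2; deleted edges (1,2,s); added nodes (none); added edges (1,6,s); result: nodes: 1:N, 3:C, 4:O, 5:C, 6:N edges: (1,4,s); (1,6,s); (3,4,s); (5,3,s); (6,1,s)
step 2: rule r2; match: 0->1, 1->4, 2->6; deleted nodes 4; deleted edges (1,4,s); (3,4,s); added nodes (none); added edges (none); result: nodes: 1:N, 3:C, 5:C, 6:N edges: (1,6,s); (5,3,s); (6,1,s)
final:
nodes: 1:N, 3:C, 5:C, 6:N
edges: (1,6,s); (5,3,s); (6,1,s)


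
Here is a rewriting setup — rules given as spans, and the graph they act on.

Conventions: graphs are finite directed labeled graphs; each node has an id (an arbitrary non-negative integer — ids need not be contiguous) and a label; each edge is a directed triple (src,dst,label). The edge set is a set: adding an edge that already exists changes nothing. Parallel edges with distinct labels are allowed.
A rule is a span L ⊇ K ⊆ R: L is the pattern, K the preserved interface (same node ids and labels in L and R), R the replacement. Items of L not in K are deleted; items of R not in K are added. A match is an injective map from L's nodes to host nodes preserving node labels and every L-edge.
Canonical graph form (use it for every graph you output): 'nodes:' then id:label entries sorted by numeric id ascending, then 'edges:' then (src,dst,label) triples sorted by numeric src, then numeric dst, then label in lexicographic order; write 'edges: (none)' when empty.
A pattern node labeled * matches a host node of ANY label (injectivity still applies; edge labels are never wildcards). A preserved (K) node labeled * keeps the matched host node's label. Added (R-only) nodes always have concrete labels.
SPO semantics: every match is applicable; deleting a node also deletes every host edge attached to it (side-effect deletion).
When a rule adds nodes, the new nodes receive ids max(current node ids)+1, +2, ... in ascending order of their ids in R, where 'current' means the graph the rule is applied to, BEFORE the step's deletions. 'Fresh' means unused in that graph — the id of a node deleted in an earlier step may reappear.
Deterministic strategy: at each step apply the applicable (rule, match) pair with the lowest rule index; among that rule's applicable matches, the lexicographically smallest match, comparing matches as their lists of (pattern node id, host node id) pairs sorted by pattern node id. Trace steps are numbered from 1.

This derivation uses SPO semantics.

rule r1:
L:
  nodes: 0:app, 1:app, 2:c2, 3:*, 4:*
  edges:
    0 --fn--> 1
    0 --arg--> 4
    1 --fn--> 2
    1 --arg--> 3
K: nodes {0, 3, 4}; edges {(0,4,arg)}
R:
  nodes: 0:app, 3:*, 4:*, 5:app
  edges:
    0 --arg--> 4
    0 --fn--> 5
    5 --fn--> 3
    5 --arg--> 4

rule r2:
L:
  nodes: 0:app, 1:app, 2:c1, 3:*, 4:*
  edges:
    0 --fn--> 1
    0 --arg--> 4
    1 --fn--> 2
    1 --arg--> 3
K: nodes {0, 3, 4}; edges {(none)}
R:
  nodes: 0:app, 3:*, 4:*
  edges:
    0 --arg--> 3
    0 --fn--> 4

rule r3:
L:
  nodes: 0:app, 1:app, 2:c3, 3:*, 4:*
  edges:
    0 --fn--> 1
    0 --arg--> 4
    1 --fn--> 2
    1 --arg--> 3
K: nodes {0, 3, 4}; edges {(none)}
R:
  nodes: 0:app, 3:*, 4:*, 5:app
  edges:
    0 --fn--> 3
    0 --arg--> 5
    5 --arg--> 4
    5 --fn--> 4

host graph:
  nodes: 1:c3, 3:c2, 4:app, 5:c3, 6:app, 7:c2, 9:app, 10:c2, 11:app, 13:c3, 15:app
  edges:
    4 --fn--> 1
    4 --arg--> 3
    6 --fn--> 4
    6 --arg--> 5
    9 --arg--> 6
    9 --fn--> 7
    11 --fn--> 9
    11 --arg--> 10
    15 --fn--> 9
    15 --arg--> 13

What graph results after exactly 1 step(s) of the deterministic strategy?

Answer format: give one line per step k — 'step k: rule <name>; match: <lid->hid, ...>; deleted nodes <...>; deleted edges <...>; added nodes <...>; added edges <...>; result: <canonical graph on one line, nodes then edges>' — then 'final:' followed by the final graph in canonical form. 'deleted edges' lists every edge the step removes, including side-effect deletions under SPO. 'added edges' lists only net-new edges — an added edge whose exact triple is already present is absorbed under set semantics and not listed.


step 1: rule r1; match: 0->11, 1->9, 2->7, 3->6, 4->10; deleted nodes 7, 9; deleted edges (9,6,arg); (9,7,fn); (11,9,fn); (15,9,fn); added nodes 16; added edges (11,16,fn); (16,6,fn); (16,10,arg); result: nodes: 1:c3, 3:c2, 4:app, 5:c3, 6:app, 10:c2, 11:app, 13:c3, 15:app, 16:app edges: (4,1,fn); (4,3,arg); (6,4,fn); (6,5,arg); (11,10,arg); (11,16,fn); (15,13,arg); (16,6,fn); (16,10,arg)
final:
nodes: 1:c3, 3:c2, 4:app, 5:c3, 6:app, 10:c2, 11:app, 13:c3, 15:app, 16:app
edges: (4,1,fn); (4,3,arg); (6,4,fn); (6,5,arg); (11,10,arg); (11,16,fn); (15,13,arg); (16,6,fn); (16,10,arg)


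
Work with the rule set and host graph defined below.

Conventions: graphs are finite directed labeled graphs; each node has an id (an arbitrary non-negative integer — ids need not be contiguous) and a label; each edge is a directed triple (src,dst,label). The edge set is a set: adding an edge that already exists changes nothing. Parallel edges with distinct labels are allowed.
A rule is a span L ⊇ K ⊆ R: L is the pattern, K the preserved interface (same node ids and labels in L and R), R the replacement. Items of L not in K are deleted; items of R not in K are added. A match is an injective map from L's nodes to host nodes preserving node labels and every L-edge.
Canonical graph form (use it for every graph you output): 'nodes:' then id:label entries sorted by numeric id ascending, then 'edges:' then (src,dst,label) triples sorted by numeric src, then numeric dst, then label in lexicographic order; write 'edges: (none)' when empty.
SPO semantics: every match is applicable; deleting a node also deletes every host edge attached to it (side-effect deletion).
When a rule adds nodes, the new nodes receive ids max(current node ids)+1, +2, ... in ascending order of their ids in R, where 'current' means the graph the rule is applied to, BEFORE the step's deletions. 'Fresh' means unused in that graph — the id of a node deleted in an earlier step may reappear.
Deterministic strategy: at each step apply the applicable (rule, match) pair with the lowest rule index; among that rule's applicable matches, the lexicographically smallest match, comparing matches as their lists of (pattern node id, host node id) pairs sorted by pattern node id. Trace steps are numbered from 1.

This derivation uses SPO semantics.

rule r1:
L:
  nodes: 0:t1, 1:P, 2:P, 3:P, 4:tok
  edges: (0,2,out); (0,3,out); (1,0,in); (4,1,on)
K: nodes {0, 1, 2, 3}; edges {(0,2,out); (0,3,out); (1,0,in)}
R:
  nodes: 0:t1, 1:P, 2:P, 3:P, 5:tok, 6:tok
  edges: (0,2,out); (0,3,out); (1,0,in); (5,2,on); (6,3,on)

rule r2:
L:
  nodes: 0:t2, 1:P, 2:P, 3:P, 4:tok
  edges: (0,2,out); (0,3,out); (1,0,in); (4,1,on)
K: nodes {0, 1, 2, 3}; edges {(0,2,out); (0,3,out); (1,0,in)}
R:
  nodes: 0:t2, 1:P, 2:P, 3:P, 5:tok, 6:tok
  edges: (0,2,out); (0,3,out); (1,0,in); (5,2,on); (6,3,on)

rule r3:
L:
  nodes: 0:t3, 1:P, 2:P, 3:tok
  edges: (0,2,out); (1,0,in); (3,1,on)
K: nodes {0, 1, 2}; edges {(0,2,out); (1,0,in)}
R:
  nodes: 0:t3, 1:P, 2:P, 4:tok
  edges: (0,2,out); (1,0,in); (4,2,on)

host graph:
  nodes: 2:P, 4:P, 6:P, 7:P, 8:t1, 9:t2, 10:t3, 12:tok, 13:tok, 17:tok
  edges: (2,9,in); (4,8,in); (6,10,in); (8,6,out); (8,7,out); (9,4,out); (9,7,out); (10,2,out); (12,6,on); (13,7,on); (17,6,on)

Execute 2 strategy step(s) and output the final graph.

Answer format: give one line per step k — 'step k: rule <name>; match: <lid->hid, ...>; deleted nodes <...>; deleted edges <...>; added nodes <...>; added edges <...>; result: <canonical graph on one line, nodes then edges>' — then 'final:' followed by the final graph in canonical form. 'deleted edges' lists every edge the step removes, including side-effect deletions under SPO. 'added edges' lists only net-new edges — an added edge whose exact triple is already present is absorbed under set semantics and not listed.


step 1: rule r3; match: 0->10, 1->6, 2->2, 3->12; deleted nodes 12; deleted edges (12,6,on); added nodes 18; added edges (18,2,on); result: nodes: 2:P, 4:P, 6:P, 7:P, 8:t1, 9:t2, 10:t3, 13:tok, 17:tok, 18:tok edges: (2,9,in); (4,8,in); (6,10,in); (8,6,out); (8,7,out); (9,4,out); (9,7,out); (10,2,out); (13,7,on); (17,6,on); (18,2,on)
step 2: rule r2; match: 0->9, 1->2, 2->4, 3->7, 4->18; deleted nodes 18; deleted edges (18,2,on); added nodes 19, 20; added edges (19,4,on); (20,7,on); result: nodes: 2:P, 4:P, 6:P, 7:P, 8:t1, 9:t2, 10:t3, 13:tok, 17:tok, 19:tok, 20:tok edges: (2,9,in); (4,8,in); (6,10,in); (8,6,out); (8,7,out); (9,4,out); (9,7,out); (10,2,out); (13,7,on); (17,6,on); (19,4,on); (20,7,on)
final:
nodes: 2:P, 4:P, 6:P, 7:P, 8:t1, 9:t2, 10:t3, 13:tok, 17:tok, 19:tok, 20:tok
edges: (2,9,in); (4,8,in); (6,10,in); (8,6,out); (8,7,out); (9,4,out); (9,7,out); (10,2,out); (13,7,on); (17,6,on); (19,4,on); (20,7,on)


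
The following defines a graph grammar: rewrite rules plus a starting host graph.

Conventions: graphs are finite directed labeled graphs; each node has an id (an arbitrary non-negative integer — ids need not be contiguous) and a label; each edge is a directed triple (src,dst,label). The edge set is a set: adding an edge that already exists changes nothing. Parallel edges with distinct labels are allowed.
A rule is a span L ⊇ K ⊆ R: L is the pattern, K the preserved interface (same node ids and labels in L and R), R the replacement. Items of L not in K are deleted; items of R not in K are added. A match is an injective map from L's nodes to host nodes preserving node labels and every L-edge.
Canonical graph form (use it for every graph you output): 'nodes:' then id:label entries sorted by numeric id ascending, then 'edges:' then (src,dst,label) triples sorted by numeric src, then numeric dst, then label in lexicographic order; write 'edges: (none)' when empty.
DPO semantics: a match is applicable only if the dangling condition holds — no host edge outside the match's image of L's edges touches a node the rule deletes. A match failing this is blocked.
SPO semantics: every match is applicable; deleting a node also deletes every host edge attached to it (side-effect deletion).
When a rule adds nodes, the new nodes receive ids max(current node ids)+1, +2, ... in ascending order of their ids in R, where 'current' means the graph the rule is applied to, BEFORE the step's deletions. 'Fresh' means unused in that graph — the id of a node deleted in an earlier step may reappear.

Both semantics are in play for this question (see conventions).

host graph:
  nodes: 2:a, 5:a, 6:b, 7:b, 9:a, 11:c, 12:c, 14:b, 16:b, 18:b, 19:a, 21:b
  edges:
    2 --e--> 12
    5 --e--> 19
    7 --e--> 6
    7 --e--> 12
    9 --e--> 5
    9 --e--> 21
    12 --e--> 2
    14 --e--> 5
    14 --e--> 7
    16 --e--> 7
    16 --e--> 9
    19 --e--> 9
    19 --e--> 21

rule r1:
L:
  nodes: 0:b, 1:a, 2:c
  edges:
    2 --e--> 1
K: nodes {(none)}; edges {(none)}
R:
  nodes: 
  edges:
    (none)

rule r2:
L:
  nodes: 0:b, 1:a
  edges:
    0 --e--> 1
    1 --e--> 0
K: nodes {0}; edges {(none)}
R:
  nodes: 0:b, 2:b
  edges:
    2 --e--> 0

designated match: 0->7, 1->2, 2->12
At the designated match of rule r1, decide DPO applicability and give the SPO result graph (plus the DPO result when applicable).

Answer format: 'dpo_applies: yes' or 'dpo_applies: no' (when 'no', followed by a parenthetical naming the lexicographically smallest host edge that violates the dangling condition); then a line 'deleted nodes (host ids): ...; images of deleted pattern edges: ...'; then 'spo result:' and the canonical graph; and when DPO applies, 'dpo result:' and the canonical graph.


dpo_applies: no
(the rule deletes node 2, which keeps host edge (2,12,e) outside the match image — the dangling condition fails, DPO blocks; SPO proceeds and side-deletes such edges)
deleted nodes (host ids): 2, 7, 12; images of deleted pattern edges: (12,2,e)
spo result:
nodes: 5:a, 6:b, 9:a, 11:c, 14:b, 16:b, 18:b, 19:a, 21:b
edges: (5,19,e); (9,5,e); (9,21,e); (14,5,e); (16,9,e); (19,9,e); (19,21,e)


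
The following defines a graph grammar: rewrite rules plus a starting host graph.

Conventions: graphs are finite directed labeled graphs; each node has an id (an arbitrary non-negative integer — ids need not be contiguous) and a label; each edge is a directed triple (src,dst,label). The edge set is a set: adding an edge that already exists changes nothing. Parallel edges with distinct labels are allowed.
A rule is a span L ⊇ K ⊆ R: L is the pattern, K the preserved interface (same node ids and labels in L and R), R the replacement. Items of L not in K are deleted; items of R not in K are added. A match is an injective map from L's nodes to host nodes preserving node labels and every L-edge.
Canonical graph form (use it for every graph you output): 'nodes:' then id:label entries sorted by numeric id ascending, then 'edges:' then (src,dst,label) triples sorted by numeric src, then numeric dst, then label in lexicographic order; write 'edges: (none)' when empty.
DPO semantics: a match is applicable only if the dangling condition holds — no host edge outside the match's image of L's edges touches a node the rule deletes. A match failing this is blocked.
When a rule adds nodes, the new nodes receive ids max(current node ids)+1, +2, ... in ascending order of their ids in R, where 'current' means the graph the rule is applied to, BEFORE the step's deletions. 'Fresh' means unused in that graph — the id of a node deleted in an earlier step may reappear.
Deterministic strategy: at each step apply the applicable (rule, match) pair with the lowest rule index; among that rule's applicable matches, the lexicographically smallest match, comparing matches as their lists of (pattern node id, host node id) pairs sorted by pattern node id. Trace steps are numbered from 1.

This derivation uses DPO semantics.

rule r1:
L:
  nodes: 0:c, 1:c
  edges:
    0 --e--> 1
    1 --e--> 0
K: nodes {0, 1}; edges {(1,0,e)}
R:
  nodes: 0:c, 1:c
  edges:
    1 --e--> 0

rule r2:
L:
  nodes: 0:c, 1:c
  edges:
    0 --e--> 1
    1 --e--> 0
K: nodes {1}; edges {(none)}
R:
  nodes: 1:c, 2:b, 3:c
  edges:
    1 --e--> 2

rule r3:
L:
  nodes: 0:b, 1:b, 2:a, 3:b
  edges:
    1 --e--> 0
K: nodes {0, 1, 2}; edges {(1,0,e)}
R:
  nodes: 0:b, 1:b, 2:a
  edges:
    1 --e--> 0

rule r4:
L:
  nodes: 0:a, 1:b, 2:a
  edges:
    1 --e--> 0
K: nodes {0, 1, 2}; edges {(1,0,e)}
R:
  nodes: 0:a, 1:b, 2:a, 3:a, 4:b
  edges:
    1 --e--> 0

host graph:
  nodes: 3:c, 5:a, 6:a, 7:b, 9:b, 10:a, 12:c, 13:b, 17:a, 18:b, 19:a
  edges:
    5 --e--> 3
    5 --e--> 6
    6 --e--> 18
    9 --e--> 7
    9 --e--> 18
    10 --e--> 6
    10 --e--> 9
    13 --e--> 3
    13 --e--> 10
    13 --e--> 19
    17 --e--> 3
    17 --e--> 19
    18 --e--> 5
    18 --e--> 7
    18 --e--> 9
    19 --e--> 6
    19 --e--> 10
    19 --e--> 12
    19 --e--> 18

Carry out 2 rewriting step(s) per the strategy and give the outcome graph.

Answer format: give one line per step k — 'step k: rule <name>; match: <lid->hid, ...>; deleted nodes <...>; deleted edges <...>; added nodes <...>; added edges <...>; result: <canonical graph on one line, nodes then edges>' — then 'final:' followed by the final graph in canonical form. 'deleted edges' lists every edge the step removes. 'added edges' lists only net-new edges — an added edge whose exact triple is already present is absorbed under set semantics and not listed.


step 1: rule r4; match: 0->5, 1->18, 2->6; deleted nodes (none); deleted edges (none); added nodes 20, 21; added edges (none); result: nodes: 3:c, 5:a, 6:a, 7:b, 9:b, 10:a, 12:c, 13:b, 17:a, 18:b, 19:a, 20:a, 21:b edges: (5,3,e); (5,6,e); (6,18,e); (9,7,e); (9,18,e); (10,6,e); (10,9,e); (13,3,e); (13,10,e); (13,19,e); (17,3,e); (17,19,e); (18,5,e); (18,7,e); (18,9,e); (19,6,e); (19,10,e); (19,12,e); (19,18,e)
step 2: rule r3; match: 0->7, 1->9, 2->5, 3->21; deleted nodes 21; deleted edges (none); added nodes (none); added edges (none); result: nodes: 3:c, 5:a, 6:a, 7:b, 9:b, 10:a, 12:c, 13:b, 17:a, 18:b, 19:a, 20:a edges: (5,3,e); (5,6,e); (6,18,e); (9,7,e); (9,18,e); (10,6,e); (10,9,e); (13,3,e); (13,10,e); (13,19,e); (17,3,e); (17,19,e); (18,5,e); (18,7,e); (18,9,e); (19,6,e); (19,10,e); (19,12,e); (19,18,e)
final:
nodes: 3:c, 5:a, 6:a, 7:b, 9:b, 10:a, 12:c, 13:b, 17:a, 18:b, 19:a, 20:a
edges: (5,3,e); (5,6,e); (6,18,e); (9,7,e); (9,18,e); (10,6,e); (10,9,e); (13,3,e); (13,10,e); (13,19,e); (17,3,e); (17,19,e); (18,5,e); (18,7,e); (18,9,e); (19,6,e); (19,10,e); (19,12,e); (19,18,e)


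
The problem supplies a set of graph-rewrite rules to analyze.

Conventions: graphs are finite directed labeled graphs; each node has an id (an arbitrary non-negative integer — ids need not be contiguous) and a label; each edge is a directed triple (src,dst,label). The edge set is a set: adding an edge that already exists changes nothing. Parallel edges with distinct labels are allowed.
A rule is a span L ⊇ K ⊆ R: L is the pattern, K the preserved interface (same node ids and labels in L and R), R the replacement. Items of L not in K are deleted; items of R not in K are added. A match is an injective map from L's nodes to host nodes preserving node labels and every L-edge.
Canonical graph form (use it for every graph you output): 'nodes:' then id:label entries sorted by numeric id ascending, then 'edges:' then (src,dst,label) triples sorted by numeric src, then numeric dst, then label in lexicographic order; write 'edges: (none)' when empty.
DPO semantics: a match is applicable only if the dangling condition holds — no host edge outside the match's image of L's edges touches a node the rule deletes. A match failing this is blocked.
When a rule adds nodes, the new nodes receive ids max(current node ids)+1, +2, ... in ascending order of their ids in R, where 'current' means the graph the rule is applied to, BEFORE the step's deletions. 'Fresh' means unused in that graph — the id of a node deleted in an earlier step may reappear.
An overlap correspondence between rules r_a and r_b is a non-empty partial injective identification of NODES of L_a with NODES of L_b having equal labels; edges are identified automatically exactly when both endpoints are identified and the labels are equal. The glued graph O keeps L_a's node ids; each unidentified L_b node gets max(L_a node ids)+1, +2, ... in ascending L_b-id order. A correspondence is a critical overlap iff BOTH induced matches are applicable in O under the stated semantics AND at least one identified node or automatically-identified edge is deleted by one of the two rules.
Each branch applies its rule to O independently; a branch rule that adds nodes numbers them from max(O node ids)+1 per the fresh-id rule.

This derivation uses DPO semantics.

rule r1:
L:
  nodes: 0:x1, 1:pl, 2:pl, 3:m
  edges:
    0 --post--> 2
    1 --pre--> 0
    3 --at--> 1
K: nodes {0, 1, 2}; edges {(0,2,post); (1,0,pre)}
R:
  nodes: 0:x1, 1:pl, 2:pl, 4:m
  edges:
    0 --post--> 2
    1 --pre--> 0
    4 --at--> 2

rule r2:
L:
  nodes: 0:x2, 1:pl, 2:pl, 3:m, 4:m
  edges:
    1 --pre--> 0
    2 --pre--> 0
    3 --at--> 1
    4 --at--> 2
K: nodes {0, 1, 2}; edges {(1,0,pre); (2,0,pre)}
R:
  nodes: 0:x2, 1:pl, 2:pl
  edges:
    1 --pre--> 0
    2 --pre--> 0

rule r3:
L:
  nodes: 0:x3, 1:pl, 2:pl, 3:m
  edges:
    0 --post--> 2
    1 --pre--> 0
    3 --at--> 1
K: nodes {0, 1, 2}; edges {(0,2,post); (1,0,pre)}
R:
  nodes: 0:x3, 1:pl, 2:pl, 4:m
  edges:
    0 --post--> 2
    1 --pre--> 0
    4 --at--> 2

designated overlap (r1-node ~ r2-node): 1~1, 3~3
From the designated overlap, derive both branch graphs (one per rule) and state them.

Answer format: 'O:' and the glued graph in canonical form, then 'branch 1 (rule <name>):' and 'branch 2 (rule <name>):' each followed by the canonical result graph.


O:
nodes: 0:x1, 1:pl, 2:pl, 3:m, 4:x2, 5:pl, 6:m
edges: (0,2,post); (1,0,pre); (1,4,pre); (3,1,at); (5,4,pre); (6,5,at)
branch 1 (rule r1):
nodes: 0:x1, 1:pl, 2:pl, 4:x2, 5:pl, 6:m, 7:m
edges: (0,2,post); (1,0,pre); (1,4,pre); (5,4,pre); (6,5,at); (7,2,at)
branch 2 (rule r2):
nodes: 0:x1, 1:pl, 2:pl, 4:x2, 5:pl
edges: (0,2,post); (1,0,pre); (1,4,pre); (5,4,pre)


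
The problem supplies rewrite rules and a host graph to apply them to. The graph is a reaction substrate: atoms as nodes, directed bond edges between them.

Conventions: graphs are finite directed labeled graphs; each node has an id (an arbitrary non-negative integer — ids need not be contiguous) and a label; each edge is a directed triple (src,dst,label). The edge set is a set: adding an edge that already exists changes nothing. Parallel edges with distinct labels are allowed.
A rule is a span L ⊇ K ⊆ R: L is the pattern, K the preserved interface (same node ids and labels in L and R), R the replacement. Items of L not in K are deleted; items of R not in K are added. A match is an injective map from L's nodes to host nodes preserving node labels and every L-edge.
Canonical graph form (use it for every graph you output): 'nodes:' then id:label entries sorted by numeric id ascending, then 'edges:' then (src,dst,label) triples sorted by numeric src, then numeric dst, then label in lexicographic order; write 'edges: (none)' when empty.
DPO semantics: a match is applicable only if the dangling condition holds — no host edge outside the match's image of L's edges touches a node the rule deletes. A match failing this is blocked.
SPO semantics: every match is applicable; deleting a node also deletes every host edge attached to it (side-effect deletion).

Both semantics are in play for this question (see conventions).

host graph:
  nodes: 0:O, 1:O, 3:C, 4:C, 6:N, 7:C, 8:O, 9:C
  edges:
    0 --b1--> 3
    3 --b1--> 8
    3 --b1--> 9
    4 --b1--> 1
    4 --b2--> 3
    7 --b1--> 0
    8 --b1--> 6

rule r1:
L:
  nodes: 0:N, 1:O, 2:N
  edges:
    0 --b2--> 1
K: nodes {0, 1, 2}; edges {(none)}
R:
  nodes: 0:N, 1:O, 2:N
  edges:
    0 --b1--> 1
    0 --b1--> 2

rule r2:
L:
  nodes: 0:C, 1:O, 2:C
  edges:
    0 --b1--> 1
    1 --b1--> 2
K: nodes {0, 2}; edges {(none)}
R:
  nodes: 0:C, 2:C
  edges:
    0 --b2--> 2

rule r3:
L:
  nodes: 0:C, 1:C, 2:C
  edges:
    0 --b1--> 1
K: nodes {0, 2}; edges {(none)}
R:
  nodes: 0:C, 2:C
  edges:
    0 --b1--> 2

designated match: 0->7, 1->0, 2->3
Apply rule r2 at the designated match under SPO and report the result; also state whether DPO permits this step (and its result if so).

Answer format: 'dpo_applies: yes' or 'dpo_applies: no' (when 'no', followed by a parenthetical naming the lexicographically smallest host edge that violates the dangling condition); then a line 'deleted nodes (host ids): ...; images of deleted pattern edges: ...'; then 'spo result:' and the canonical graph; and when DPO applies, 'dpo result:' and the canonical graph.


dpo_applies: yes
deleted nodes (host ids): 0; images of deleted pattern edges: (0,3,b1); (7,0,b1)
spo result:
nodes: 1:O, 3:C, 4:C, 6:N, 7:C, 8:O, 9:C
edges: (3,8,b1); (3,9,b1); (4,1,b1); (4,3,b2); (7,3,b2); (8,6,b1)
dpo result:
nodes: 1:O, 3:C, 4:C, 6:N, 7:C, 8:O, 9:C
edges: (3,8,b1); (3,9,b1); (4,1,b1); (4,3,b2); (7,3,b2); (8,6,b1)


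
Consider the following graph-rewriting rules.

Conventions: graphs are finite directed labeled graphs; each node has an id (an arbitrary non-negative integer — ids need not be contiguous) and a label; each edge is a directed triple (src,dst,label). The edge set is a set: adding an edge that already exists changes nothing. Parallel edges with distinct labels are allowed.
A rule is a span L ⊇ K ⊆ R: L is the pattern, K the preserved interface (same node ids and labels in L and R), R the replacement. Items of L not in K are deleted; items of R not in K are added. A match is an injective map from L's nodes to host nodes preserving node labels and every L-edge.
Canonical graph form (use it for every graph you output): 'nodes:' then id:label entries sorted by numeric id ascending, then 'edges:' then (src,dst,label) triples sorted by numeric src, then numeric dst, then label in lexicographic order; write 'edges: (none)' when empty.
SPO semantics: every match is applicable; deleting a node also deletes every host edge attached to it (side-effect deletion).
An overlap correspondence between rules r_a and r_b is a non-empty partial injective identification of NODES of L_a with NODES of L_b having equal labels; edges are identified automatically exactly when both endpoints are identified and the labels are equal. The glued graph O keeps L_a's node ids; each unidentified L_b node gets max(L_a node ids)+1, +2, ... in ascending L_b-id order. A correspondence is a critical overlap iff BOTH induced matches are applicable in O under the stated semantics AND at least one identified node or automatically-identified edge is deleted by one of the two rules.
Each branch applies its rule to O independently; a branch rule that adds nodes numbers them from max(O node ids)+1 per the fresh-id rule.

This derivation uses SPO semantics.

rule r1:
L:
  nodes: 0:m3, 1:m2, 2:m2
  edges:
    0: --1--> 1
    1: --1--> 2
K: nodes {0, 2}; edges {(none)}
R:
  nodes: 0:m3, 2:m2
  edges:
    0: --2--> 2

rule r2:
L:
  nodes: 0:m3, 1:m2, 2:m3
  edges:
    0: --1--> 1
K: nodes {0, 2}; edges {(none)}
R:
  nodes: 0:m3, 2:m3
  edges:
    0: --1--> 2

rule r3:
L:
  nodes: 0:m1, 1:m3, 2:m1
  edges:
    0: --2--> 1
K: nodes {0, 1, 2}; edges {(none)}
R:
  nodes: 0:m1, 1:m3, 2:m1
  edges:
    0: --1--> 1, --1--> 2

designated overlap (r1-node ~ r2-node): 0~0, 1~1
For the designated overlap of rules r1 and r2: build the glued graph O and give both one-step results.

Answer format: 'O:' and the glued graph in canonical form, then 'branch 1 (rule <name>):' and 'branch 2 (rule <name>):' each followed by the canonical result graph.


O:
nodes: 0:m3, 1:m2, 2:m2, 3:m3
edges: (0,1,1); (1,2,1)
branch 1 (rule r1):
nodes: 0:m3, 2:m2, 3:m3
edges: (0,2,2)
branch 2 (rule r2):
nodes: 0:m3, 2:m2, 3:m3
edges: (0,3,1)


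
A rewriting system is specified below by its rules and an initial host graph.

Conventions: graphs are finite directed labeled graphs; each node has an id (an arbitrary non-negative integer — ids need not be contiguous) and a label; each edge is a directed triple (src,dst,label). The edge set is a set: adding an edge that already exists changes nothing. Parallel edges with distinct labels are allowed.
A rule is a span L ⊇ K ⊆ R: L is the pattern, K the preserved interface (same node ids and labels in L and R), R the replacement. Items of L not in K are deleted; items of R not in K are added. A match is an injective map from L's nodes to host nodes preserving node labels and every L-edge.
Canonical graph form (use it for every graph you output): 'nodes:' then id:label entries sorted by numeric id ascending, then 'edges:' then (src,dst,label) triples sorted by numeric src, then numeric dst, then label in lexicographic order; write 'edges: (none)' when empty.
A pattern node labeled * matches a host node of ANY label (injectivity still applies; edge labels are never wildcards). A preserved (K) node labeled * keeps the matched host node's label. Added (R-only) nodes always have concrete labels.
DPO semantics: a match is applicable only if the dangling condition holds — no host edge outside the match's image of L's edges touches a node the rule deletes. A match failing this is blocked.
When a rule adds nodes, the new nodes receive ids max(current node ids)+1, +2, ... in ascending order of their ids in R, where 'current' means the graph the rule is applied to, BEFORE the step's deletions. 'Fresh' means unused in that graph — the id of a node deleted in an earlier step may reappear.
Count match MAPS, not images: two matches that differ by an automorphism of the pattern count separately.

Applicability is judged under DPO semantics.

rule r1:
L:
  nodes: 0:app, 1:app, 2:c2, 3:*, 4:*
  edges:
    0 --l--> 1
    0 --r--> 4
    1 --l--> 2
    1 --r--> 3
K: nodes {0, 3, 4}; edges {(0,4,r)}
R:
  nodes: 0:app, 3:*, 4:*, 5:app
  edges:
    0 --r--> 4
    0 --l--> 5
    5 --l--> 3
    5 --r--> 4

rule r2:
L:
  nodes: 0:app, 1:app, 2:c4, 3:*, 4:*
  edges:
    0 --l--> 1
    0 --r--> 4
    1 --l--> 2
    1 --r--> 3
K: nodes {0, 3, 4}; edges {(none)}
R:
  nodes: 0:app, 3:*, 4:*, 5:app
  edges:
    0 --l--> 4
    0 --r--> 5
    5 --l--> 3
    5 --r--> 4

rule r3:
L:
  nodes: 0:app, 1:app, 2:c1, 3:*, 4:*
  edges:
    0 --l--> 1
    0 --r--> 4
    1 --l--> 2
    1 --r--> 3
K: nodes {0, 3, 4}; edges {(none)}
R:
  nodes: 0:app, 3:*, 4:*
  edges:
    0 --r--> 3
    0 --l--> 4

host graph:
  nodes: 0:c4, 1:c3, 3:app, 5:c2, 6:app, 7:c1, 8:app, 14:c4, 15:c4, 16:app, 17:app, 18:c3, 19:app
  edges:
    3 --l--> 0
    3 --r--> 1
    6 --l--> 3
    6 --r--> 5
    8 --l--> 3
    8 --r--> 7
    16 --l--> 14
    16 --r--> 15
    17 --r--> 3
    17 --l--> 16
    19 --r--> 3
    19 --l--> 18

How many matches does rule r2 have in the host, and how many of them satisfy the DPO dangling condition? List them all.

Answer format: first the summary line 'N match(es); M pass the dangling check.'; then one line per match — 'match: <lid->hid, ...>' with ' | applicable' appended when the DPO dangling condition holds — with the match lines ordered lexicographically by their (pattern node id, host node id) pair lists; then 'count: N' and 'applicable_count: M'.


3 match(es); 1 pass the dangling check.
match: 0->6, 1->3, 2->0, 3->1, 4->5
match: 0->8, 1->3, 2->0, 3->1, 4->7
match: 0->17, 1->16, 2->14, 3->15, 4->3 | applicable
count: 3
applicable_count: 1


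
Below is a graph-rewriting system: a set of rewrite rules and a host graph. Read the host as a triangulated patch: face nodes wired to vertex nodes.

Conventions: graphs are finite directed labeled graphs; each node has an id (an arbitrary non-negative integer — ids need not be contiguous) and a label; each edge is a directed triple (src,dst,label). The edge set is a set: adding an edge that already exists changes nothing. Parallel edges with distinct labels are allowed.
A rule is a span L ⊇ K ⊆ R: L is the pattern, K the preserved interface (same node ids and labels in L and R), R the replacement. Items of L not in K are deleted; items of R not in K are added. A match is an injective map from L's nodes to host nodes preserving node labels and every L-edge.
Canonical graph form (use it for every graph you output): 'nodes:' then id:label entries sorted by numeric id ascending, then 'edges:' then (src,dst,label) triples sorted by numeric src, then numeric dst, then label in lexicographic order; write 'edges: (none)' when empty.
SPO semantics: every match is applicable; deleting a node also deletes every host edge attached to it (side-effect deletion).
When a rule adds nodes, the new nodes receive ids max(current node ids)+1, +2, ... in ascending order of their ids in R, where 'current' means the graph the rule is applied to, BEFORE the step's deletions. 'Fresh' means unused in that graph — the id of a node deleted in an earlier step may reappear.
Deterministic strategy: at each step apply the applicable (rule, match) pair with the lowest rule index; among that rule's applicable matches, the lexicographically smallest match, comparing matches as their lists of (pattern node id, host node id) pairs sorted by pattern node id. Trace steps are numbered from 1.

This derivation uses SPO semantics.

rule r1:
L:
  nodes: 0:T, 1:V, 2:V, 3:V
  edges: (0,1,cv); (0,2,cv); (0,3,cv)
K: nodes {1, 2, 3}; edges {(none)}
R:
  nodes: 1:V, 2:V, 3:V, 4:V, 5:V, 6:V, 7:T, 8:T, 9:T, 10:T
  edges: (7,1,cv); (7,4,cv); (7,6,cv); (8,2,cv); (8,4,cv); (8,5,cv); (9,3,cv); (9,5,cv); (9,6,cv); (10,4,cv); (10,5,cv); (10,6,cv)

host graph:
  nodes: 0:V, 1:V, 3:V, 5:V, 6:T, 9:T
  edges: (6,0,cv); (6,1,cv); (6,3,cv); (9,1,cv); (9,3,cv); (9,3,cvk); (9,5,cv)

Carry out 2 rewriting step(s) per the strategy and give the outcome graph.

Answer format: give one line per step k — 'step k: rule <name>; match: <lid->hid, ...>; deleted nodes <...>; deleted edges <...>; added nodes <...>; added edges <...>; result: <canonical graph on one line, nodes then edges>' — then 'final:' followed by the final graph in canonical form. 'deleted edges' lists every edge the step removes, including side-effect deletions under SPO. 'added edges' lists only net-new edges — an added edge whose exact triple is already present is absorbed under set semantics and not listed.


step 1: rule r1; match: 0->6, 1->0, 2->1, 3->3; deleted nodes 6; deleted edges (6,0,cv); (6,1,cv); (6,3,cv); added nodes 10, 11, 12, 13, 14, 15, 16; added edges (13,0,cv); (13,10,cv); (13,12,cv); (14,1,cv); (14,10,cv); (14,11,cv); (15,3,cv); (15,11,cv); (15,12,cv); (16,10,cv); (16,11,cv); (16,12,cv); result: nodes: 0:V, 1:V, 3:V, 5:V, 9:T, 10:V, 11:V, 12:V, 13:T, 14:T, 15:T, 16:T edges: (9,1,cv); (9,3,cv); (9,3,cvk); (9,5,cv); (13,0,cv); (13,10,cv); (13,12,cv); (14,1,cv); (14,10,cv); (14,11,cv); (15,3,cv); (15,11,cv); (15,12,cv); (16,10,cv); (16,11,cv); (16,12,cv)
step 2: rule r1; match: 0->9, 1->1, 2->3, 3->5; deleted nodes 9; deleted edges (9,1,cv); (9,3,cv); (9,3,cvk); (9,5,cv); added nodes 17, 18, 19, 20, 21, 22, 23; added edges (20,1,cv); (20,17,cv); (20,19,cv); (21,3,cv); (21,17,cv); (21,18,cv); (22,5,cv); (22,18,cv); (22,19,cv); (23,17,cv); (23,18,cv); (23,19,cv); result: nodes: 0:V, 1:V, 3:V, 5:V, 10:V, 11:V, 12:V, 13:T, 14:T, 15:T, 16:T, 17:V, 18:V, 19:V, 20:T, 21:T, 22:T, 23:T edges: (13,0,cv); (13,10,cv); (13,12,cv); (14,1,cv); (14,10,cv); (14,11,cv); (15,3,cv); (15,11,cv); (15,12,cv); (16,10,cv); (16,11,cv); (16,12,cv); (20,1,cv); (20,17,cv); (20,19,cv); (21,3,cv); (21,17,cv); (21,18,cv); (22,5,cv); (22,18,cv); (22,19,cv); (23,17,cv); (23,18,cv); (23,19,cv)
final:
nodes: 0:V, 1:V, 3:V, 5:V, 10:V, 11:V, 12:V, 13:T, 14:T, 15:T, 16:T, 17:V, 18:V, 19:V, 20:T, 21:T, 22:T, 23:T
edges: (13,0,cv); (13,10,cv); (13,12,cv); (14,1,cv); (14,10,cv); (14,11,cv); (15,3,cv); (15,11,cv); (15,12,cv); (16,10,cv); (16,11,cv); (16,12,cv); (20,1,cv); (20,17,cv); (20,19,cv); (21,3,cv); (21,17,cv); (21,18,cv); (22,5,cv); (22,18,cv); (22,19,cv); (23,17,cv); (23,18,cv); (23,19,cv)


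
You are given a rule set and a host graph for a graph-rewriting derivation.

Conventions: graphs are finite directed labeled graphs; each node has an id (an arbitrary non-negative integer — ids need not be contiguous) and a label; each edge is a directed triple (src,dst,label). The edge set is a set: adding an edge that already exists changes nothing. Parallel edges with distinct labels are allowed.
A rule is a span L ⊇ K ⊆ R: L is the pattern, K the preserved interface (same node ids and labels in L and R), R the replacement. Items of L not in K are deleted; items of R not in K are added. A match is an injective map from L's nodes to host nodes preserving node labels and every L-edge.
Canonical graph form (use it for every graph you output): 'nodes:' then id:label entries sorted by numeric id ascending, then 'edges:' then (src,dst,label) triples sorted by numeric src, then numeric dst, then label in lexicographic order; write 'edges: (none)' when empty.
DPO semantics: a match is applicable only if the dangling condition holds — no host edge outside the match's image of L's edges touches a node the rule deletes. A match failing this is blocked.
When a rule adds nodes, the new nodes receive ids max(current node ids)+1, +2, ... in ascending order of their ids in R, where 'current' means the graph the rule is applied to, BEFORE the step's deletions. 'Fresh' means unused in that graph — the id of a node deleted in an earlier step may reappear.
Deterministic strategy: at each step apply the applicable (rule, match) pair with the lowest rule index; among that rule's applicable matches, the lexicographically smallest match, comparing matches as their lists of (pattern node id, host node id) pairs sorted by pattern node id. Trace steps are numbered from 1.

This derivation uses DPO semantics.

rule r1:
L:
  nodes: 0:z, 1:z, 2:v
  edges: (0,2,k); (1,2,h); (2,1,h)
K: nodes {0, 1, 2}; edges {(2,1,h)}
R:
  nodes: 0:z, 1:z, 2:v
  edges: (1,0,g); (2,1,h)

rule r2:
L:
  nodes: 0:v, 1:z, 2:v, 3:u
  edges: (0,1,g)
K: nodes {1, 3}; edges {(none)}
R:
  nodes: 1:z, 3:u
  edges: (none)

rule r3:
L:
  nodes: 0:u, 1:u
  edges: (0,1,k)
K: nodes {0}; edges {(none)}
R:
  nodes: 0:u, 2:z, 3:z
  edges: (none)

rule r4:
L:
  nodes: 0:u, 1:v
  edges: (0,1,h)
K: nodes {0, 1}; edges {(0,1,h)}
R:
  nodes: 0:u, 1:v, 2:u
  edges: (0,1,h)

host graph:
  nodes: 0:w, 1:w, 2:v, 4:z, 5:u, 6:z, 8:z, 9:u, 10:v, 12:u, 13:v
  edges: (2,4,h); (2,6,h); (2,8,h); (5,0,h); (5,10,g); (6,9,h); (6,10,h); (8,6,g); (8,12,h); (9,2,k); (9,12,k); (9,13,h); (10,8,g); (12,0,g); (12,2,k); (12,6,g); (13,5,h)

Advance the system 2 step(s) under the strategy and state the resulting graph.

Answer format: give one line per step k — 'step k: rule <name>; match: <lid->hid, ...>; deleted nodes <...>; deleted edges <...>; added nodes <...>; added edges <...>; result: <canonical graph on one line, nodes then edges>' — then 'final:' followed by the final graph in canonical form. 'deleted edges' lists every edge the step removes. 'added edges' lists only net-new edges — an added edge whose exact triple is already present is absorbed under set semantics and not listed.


step 1: rule r4; match: 0->9, 1->13; deleted nodes (none); deleted edges (none); added nodes 14; added edges (none); result: nodes: 0:w, 1:w, 2:v, 4:z, 5:u, 6:z, 8:z, 9:u, 10:v, 12:u, 13:v, 14:u edges: (2,4,h); (2,6,h); (2,8,h); (5,0,h); (5,10,g); (6,9,h); (6,10,h); (8,6,g); (8,12,h); (9,2,k); (9,12,k); (9,13,h); (10,8,g); (12,0,g); (12,2,k); (12,6,g); (13,5,h)
step 2: rule r4; match: 0->9, 1->13; deleted nodes (none); deleted edges (none); added nodes 15; added edges (none); result: nodes: 0:w, 1:w, 2:v, 4:z, 5:u, 6:z, 8:z, 9:u, 10:v, 12:u, 13:v, 14:u, 15:u edges: (2,4,h); (2,6,h); (2,8,h); (5,0,h); (5,10,g); (6,9,h); (6,10,h); (8,6,g); (8,12,h); (9,2,k); (9,12,k); (9,13,h); (10,8,g); (12,0,g); (12,2,k); (12,6,g); (13,5,h)
final:
nodes: 0:w, 1:w, 2:v, 4:z, 5:u, 6:z, 8:z, 9:u, 10:v, 12:u, 13:v, 14:u, 15:u
edges: (2,4,h); (2,6,h); (2,8,h); (5,0,h); (5,10,g); (6,9,h); (6,10,h); (8,6,g); (8,12,h); (9,2,k); (9,12,k); (9,13,h); (10,8,g); (12,0,g); (12,2,k); (12,6,g); (13,5,h)
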